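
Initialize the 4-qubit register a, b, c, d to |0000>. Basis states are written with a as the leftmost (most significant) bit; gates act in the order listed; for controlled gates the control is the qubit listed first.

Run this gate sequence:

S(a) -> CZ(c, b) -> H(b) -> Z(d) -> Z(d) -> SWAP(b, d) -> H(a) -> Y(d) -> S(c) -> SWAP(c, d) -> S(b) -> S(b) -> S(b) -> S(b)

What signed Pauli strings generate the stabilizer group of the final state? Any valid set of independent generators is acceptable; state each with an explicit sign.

The final state is stabilized by the group generated by +XIII, -IIXI, +IZII, +IIIZ; other independent generating sets are equally valid. Key observation: gates 11-14 undo each other exactly, leaving only the rest of the circuit to track.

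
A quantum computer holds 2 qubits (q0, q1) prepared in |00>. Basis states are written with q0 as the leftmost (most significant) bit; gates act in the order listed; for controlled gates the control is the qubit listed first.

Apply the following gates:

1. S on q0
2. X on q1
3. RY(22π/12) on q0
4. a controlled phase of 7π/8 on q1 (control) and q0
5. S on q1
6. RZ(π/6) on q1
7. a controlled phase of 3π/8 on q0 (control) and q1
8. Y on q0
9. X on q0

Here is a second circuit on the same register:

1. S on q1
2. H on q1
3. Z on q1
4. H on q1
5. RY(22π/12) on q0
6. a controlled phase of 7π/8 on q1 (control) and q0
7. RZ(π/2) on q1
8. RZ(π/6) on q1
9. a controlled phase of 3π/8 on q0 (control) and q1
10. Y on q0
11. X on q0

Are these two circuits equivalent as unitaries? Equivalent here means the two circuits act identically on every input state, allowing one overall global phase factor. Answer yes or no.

No: there is an input state on which the two circuits produce genuinely different outputs (not merely differing by a phase).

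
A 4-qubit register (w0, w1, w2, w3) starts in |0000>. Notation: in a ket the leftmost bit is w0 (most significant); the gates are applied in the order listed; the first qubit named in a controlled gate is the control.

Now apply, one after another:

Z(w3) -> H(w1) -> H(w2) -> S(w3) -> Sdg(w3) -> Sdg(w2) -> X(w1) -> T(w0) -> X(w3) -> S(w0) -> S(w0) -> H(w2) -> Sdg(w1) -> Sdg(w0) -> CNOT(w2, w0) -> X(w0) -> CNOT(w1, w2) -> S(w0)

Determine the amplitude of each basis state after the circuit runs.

The resulting statevector has amplitude sqrt(2)*(1 + I)/4 on |0011>, sqrt(2)*(1 - I)/4 on |0101>, sqrt(2)*(1 + I)/4 on |1001>, sqrt(2)*(1 - I)/4 on |1111>, and 0 on every other basis state.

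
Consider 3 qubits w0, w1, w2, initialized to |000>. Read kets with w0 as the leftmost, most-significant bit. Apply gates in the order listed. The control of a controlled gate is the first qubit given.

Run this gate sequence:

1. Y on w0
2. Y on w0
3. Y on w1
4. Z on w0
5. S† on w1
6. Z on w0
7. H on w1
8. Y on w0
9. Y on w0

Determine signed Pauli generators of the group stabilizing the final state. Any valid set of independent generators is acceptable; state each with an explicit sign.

The final state is stabilized by the group generated by -IXI, +ZII, +IIZ; other independent generating sets are equally valid.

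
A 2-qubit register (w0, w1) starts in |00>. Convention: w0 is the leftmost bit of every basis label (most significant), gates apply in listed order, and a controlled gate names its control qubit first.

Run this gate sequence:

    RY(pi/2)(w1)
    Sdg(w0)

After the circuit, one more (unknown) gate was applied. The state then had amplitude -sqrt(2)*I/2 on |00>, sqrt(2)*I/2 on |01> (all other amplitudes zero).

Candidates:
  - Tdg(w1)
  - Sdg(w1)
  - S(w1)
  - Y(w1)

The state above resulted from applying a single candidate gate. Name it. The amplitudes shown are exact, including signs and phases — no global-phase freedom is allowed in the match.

It was Y(w1) that produced the state shown.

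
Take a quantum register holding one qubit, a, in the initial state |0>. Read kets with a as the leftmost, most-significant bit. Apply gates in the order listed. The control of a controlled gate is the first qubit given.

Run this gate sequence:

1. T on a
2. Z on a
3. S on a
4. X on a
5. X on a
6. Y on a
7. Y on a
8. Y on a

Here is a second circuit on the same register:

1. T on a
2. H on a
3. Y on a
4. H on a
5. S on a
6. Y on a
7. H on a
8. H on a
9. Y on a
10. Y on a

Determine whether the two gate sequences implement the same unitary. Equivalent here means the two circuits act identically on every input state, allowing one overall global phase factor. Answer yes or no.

No: there is an input state on which the two circuits produce genuinely different outputs (not merely differing by a phase).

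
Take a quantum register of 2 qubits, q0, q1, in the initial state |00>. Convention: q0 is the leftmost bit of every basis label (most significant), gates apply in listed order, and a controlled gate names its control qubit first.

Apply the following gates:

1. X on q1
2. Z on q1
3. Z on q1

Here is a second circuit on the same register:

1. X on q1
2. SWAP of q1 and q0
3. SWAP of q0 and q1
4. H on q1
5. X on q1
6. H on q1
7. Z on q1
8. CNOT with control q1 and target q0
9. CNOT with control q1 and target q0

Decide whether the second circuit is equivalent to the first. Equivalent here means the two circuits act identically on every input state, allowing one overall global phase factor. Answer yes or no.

Yes, they are equivalent — the unitaries differ by at most a global phase.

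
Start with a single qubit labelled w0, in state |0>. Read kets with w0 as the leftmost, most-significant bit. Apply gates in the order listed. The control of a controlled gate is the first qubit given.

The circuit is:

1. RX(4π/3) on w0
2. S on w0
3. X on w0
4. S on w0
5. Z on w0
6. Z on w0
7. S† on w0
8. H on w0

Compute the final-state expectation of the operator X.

The observable X averages to 1/2.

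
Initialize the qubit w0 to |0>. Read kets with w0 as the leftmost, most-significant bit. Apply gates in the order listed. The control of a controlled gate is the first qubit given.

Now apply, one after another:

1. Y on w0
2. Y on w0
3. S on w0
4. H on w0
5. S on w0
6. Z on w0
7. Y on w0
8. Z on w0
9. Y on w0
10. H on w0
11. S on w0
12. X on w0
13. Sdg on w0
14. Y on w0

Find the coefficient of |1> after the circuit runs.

The amplitude on |1> is 1/2 - I/2.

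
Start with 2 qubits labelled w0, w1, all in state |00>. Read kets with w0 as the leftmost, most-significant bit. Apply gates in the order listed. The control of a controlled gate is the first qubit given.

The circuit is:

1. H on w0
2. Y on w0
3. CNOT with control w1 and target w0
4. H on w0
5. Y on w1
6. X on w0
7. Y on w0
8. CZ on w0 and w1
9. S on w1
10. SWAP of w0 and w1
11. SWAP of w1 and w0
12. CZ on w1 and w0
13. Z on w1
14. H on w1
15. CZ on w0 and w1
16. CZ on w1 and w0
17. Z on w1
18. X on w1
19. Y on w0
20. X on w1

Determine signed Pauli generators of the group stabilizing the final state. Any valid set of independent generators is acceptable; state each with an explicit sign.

One valid set of independent stabilizer generators is +IX, +ZI (any independent generating set of the same group is equally correct).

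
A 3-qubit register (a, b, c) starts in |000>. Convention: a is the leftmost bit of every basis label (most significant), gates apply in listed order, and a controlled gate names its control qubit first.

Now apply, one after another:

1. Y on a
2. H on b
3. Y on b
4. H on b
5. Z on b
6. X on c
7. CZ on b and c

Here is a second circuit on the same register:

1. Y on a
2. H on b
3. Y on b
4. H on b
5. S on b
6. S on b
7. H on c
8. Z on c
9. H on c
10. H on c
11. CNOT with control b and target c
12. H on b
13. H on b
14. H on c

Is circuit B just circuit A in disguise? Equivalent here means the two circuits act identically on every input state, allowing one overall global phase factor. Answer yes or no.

Yes, they are equivalent — the unitaries differ by at most a global phase.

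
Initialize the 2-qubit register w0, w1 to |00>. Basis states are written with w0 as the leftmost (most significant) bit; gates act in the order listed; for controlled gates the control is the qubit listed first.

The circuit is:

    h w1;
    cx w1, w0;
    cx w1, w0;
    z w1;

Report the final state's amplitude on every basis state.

The final amplitudes are sqrt(2)/2 on |00>, -sqrt(2)/2 on |01>, 0 on |10>, 0 on |11>. Key observation: the block from step 2 through step 3 cancels to the identity and can be dropped.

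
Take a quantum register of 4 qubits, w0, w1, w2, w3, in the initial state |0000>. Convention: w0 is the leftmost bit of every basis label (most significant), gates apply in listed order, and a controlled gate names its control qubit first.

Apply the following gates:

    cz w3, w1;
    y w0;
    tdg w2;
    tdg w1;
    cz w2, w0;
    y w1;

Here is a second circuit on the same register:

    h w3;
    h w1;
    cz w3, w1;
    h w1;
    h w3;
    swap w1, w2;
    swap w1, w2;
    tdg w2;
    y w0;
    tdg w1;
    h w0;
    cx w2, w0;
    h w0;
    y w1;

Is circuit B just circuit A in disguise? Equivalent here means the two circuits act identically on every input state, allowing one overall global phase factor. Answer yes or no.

No — the two circuits implement different unitaries, even allowing a global phase.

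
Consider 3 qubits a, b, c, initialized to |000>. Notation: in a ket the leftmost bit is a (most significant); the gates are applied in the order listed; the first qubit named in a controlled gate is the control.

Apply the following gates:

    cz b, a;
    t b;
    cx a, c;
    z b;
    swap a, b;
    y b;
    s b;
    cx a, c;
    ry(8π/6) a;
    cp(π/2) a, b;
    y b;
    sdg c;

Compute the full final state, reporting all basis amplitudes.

The resulting statevector has amplitude -I/2 on |000>, -sqrt(3)/2 on |100>, and 0 on every other basis state.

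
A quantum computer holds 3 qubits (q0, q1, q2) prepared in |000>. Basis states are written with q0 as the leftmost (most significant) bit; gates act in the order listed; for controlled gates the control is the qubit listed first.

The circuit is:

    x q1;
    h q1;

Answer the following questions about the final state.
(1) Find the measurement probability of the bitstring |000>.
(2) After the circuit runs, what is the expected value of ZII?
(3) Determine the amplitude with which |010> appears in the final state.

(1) The probability of measuring |000> is 1/2.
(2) The expectation value of ZII is 1.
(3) |010> carries amplitude -sqrt(2)/2 in the final state.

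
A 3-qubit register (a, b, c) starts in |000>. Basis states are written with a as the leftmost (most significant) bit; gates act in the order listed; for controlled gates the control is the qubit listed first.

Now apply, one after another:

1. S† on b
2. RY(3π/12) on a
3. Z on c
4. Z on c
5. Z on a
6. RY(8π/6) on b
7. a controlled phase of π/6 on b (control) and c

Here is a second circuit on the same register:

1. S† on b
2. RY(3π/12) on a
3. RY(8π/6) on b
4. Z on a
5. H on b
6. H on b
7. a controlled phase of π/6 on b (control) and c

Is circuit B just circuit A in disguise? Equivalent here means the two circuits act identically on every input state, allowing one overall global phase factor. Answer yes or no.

Yes, they are equivalent — the unitaries differ by at most a global phase.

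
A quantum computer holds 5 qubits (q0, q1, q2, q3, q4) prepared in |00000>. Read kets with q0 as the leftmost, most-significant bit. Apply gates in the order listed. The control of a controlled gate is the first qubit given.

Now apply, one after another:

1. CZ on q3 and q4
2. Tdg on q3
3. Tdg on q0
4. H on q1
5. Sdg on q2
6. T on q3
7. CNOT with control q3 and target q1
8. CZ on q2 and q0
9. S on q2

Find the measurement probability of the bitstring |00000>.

The probability of measuring |00000> is 1/2.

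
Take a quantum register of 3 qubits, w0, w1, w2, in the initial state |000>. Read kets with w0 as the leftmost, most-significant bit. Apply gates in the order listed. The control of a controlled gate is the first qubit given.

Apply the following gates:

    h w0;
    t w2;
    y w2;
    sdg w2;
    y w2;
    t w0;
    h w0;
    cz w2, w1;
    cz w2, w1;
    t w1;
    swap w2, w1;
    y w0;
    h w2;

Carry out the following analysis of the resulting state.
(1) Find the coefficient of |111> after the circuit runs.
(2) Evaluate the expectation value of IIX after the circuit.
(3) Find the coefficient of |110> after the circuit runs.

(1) The final state's coefficient on |111> equals 0. Key observation: the block from step 8 through step 9 cancels to the identity and can be dropped.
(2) The observable IIX averages to 1.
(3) The final state's coefficient on |110> equals 0.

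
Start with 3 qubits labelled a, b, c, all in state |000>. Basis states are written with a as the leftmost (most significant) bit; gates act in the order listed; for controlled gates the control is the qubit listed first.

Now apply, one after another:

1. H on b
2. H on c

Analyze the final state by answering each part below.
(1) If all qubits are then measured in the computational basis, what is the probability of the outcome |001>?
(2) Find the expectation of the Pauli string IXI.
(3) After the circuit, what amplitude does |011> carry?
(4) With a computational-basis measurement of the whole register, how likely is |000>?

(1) The probability of measuring |001> is 1/4.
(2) In the final state, IXI has expectation 1.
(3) |011> carries amplitude 1/2 in the final state.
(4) A full measurement returns |000> with probability 1/4.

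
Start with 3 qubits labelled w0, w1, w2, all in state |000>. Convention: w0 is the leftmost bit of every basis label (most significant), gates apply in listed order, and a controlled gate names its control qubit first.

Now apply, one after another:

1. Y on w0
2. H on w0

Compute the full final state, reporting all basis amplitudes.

The resulting statevector has amplitude sqrt(2)*I/2 on |000>, -sqrt(2)*I/2 on |100>, and 0 on every other basis state.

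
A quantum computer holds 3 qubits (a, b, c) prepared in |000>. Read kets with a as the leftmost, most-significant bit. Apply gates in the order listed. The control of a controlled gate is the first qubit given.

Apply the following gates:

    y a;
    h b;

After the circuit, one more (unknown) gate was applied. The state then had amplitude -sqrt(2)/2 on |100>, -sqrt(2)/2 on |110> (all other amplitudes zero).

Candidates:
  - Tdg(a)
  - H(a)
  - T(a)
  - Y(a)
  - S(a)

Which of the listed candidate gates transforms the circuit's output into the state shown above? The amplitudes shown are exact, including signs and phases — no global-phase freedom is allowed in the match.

The unique candidate consistent with the amplitudes is S(a).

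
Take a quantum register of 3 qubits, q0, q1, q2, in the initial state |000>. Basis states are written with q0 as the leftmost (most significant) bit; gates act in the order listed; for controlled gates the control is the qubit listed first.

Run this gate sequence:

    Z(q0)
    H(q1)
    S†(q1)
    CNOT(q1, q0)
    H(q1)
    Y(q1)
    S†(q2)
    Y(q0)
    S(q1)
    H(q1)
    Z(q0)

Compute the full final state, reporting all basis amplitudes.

After the circuit, the state carries amplitude sqrt(2)*(1 - I)/4 on |000>, 0 on |001>, sqrt(2)*(-1 - I)/4 on |010>, 0 on |011>, sqrt(2)*(-1 + I)/4 on |100>, 0 on |101>, sqrt(2)*(-1 - I)/4 on |110>, 0 on |111>.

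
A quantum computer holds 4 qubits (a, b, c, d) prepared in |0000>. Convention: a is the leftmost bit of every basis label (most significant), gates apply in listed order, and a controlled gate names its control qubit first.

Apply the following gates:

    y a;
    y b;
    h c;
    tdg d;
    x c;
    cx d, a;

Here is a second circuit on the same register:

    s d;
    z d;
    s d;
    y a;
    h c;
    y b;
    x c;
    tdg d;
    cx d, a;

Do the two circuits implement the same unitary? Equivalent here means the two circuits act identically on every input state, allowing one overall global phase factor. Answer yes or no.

Yes: on every input state the two circuits agree up to one overall phase factor.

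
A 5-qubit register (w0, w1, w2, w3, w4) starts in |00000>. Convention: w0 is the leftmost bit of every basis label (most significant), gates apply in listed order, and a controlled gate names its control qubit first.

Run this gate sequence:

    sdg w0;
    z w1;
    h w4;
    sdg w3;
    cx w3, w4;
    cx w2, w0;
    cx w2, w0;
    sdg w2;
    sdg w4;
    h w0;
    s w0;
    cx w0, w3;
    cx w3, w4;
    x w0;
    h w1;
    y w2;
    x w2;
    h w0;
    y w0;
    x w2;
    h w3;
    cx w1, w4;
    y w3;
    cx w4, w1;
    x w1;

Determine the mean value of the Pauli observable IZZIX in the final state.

The expectation value of IZZIX is 0. Key observation: the block from step 6 through step 7 cancels to the identity and can be dropped.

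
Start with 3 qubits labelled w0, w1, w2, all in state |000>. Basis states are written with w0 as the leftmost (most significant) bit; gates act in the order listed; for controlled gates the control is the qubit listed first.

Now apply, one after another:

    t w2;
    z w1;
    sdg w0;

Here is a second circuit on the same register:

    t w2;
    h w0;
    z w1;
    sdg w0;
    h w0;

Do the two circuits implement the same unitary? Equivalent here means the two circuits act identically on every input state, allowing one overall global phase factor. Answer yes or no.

No, they are not equivalent — no single phase factor reconciles the two unitaries.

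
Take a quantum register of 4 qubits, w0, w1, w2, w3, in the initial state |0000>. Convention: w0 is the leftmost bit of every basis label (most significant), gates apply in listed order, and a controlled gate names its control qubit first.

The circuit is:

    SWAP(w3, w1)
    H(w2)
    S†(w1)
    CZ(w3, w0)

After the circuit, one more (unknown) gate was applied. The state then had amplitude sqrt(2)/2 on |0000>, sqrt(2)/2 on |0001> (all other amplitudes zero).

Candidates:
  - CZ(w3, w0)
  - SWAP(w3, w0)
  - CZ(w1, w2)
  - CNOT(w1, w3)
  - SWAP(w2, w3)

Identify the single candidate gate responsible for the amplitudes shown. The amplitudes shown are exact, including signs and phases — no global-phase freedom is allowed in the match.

It was SWAP(w2, w3) that produced the state shown.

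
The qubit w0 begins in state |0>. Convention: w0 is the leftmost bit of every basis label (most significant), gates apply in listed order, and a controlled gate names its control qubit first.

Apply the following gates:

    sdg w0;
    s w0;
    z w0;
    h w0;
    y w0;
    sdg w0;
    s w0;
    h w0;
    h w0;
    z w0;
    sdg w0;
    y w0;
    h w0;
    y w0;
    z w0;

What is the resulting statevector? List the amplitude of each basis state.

The resulting statevector has amplitude 1/2 + I/2 on |0>, 1/2 - I/2 on |1>.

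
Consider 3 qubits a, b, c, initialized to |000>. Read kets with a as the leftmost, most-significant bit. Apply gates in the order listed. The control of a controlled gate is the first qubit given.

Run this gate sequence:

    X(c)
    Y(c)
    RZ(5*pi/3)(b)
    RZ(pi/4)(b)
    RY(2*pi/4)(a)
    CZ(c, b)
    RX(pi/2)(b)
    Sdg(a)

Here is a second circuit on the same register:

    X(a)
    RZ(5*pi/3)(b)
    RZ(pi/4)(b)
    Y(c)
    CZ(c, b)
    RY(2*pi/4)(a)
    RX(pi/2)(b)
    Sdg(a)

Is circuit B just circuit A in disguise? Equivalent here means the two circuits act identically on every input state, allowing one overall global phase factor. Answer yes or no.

No — the two circuits implement different unitaries, even allowing a global phase.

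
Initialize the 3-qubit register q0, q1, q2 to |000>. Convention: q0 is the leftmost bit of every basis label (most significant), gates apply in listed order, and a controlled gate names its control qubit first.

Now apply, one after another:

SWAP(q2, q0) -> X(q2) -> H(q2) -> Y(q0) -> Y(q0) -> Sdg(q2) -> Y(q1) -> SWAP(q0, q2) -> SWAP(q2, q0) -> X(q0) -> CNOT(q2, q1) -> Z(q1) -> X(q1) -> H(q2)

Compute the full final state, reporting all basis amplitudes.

The resulting statevector has amplitude 0 on |000>, 0 on |001>, 0 on |010>, 0 on |011>, -I/2 on |100>, -I/2 on |101>, -1/2 on |110>, 1/2 on |111>.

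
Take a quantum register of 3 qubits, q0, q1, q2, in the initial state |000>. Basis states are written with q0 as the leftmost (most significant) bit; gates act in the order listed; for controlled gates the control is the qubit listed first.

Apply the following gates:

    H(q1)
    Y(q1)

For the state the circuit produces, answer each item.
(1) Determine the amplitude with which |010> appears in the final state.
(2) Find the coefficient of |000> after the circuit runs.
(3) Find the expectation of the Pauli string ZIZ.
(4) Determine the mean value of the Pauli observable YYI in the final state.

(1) |010> carries amplitude sqrt(2)*I/2 in the final state.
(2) |000> carries amplitude -sqrt(2)*I/2 in the final state.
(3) The expectation value of ZIZ is 1.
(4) In the final state, YYI has expectation 0.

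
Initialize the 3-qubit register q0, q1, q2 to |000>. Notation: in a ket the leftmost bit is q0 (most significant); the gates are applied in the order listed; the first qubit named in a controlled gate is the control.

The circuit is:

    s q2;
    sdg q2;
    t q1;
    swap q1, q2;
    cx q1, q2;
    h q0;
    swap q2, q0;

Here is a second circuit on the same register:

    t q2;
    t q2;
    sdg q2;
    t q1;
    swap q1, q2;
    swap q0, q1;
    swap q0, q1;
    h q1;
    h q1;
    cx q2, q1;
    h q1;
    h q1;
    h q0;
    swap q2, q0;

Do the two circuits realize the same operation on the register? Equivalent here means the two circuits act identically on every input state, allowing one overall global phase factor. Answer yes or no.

No: there is an input state on which the two circuits produce genuinely different outputs (not merely differing by a phase).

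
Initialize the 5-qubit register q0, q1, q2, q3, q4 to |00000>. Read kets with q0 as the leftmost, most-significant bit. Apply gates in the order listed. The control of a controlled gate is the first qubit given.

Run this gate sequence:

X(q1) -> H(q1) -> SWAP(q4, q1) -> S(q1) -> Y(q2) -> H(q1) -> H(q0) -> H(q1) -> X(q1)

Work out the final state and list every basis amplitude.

The resulting statevector has amplitude I/2 on |01100>, -I/2 on |01101>, I/2 on |11100>, -I/2 on |11101>, and 0 on every other basis state.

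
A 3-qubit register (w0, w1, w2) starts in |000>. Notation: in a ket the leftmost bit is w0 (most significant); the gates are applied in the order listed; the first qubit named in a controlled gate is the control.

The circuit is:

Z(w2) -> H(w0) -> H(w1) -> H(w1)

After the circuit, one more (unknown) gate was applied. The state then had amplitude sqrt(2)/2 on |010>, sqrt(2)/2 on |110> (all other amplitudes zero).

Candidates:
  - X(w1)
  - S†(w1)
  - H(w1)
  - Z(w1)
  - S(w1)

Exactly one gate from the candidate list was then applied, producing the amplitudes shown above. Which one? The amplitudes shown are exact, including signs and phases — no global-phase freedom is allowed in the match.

The unique candidate consistent with the amplitudes is X(w1).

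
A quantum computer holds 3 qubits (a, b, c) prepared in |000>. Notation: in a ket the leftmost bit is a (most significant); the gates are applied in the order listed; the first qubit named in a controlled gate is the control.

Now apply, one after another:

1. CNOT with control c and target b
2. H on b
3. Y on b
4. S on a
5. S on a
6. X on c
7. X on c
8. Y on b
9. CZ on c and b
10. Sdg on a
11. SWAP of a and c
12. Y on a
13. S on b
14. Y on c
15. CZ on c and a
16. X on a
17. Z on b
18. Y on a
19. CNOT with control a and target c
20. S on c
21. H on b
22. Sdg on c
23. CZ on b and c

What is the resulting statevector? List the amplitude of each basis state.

The final amplitudes are 1/2 + I/2 on |100>, -1/2 + I/2 on |110>, and 0 on every other basis state.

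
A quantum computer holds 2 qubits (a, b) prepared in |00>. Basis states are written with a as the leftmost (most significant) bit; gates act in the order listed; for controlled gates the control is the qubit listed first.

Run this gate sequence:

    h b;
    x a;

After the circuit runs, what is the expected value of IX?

In the final state, IX has expectation 1.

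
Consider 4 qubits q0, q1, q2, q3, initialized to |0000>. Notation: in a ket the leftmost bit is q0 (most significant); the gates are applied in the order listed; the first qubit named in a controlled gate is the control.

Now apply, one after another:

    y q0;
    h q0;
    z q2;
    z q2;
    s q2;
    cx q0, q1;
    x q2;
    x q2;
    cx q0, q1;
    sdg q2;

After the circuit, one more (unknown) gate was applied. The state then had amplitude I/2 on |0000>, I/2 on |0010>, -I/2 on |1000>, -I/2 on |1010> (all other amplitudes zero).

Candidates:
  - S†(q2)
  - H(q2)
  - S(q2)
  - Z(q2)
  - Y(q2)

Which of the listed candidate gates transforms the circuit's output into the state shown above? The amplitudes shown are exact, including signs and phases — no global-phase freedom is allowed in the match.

The applied gate was H(q2).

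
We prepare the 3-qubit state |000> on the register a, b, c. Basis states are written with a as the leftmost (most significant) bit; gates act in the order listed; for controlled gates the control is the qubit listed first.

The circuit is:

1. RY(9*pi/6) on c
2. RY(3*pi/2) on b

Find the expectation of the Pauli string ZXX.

In the final state, ZXX has expectation 1.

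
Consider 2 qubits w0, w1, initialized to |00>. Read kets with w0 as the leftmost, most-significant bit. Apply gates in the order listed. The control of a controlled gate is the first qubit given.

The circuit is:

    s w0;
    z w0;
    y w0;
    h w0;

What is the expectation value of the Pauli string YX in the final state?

The observable YX averages to 0.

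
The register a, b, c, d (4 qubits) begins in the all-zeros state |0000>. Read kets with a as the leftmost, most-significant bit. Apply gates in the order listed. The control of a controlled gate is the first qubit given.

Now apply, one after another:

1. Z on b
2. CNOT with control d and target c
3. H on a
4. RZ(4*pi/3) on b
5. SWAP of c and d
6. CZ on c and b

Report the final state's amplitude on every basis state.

The final amplitudes are -sqrt(2)*exp(I*pi/3)/2 on |0000>, -sqrt(2)*exp(I*pi/3)/2 on |1000>, and 0 on every other basis state.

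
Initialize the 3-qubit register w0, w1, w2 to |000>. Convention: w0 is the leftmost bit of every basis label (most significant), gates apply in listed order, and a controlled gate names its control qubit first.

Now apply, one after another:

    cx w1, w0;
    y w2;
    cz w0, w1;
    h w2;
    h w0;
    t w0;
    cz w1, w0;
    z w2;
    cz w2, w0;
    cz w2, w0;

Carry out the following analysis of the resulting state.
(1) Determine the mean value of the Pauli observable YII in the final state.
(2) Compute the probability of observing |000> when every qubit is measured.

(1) The expectation value of YII is sqrt(2)/2.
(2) A full measurement returns |000> with probability 1/4.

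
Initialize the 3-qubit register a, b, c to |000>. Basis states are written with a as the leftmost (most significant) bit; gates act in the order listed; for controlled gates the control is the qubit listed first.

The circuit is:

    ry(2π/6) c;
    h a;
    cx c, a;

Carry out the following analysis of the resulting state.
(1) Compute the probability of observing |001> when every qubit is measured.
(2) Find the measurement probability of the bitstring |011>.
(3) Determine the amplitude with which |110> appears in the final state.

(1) The probability of measuring |001> is 1/8.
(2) The probability of measuring |011> is 0.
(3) |110> carries amplitude 0 in the final state.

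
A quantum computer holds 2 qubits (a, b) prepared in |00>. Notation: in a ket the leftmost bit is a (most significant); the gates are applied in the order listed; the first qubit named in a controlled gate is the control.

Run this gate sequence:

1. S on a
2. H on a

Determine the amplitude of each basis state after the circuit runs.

The resulting statevector has amplitude sqrt(2)/2 on |00>, 0 on |01>, sqrt(2)/2 on |10>, 0 on |11>.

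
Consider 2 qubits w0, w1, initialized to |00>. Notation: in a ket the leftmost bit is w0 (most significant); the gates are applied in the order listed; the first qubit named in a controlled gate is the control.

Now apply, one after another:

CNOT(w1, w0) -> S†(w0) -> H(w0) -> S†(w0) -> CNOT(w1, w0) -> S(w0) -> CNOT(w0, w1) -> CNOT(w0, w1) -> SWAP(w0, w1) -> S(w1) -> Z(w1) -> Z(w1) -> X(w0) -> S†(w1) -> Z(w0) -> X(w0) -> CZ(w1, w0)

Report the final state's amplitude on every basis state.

After the circuit, the state carries amplitude -sqrt(2)/2 on |00>, -sqrt(2)/2 on |01>, 0 on |10>, 0 on |11>.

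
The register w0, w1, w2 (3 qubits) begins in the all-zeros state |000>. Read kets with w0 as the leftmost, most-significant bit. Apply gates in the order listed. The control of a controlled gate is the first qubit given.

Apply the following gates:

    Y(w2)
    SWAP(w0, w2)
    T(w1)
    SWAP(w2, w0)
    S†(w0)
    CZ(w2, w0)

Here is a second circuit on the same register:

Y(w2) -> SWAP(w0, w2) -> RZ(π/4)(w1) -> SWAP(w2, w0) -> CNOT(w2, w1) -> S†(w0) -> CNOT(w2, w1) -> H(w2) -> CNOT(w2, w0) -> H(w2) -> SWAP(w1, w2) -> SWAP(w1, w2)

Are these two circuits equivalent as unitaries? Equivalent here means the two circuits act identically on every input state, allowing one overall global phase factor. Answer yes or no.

No, they are not equivalent — no single phase factor reconciles the two unitaries.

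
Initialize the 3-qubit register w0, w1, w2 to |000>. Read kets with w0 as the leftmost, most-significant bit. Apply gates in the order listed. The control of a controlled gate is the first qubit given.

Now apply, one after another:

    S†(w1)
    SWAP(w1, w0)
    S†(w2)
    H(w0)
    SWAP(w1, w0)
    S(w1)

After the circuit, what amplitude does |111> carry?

|111> carries amplitude 0 in the final state.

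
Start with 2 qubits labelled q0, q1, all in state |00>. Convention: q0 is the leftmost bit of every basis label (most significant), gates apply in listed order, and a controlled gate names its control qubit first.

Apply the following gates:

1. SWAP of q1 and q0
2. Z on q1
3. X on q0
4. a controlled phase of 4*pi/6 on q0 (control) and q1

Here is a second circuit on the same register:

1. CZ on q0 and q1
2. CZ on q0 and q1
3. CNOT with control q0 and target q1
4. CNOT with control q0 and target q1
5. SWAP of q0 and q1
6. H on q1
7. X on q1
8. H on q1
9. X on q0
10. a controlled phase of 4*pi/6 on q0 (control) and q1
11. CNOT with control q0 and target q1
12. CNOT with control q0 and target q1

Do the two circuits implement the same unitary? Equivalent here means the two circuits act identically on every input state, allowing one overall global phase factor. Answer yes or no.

Yes: on every input state the two circuits agree up to one overall phase factor.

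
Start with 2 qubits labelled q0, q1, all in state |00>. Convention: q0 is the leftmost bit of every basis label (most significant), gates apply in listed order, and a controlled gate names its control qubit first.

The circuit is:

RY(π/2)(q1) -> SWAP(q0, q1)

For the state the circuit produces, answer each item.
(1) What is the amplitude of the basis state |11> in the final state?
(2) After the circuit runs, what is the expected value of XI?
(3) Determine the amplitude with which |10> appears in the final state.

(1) The amplitude on |11> is 0.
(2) The observable XI averages to 1.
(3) The final state's coefficient on |10> equals sqrt(2)/2.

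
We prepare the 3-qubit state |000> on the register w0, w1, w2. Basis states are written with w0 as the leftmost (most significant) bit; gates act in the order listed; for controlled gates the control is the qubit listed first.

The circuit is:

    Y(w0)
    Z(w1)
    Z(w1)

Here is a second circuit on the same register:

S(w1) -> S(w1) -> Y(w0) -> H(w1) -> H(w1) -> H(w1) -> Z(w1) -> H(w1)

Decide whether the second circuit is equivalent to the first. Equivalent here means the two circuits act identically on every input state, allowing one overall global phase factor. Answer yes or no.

No: there is an input state on which the two circuits produce genuinely different outputs (not merely differing by a phase).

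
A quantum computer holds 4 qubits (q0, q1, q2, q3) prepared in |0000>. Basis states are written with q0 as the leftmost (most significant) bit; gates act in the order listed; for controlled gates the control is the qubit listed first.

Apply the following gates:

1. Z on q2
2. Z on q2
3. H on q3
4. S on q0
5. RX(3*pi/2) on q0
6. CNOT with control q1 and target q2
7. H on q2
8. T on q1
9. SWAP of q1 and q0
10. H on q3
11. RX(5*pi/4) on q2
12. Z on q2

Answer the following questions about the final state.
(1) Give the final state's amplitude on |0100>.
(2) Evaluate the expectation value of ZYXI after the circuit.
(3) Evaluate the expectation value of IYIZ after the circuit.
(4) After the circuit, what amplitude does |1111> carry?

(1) |0100> carries amplitude -sqrt(sqrt(2) + 2)/4 + I*sqrt(2 - sqrt(2))/4 in the final state.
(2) In the final state, ZYXI has expectation -1.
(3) The observable IYIZ averages to 1.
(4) |1111> carries amplitude 0 in the final state.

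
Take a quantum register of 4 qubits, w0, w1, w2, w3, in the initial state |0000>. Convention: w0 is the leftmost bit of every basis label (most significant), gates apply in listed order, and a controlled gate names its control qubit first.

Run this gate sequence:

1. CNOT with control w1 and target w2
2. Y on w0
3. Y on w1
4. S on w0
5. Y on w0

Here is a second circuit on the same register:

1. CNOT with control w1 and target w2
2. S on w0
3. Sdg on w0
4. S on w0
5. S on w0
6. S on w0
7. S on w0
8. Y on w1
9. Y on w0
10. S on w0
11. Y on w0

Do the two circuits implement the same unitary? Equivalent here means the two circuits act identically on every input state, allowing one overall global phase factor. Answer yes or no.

Yes: on every input state the two circuits agree up to one overall phase factor.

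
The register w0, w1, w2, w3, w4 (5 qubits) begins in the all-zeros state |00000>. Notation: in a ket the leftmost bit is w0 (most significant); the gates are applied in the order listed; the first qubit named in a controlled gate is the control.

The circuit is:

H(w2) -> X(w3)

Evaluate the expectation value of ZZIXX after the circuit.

The expectation value of ZZIXX is 0.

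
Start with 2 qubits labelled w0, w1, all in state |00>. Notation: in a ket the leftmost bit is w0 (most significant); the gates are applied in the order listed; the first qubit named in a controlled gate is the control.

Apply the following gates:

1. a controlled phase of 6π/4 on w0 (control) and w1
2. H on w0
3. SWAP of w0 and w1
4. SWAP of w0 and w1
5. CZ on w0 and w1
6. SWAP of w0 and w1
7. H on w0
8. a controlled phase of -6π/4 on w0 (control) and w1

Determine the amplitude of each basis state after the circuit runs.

The final amplitudes are 1/2 on |00>, 1/2 on |01>, 1/2 on |10>, I/2 on |11>.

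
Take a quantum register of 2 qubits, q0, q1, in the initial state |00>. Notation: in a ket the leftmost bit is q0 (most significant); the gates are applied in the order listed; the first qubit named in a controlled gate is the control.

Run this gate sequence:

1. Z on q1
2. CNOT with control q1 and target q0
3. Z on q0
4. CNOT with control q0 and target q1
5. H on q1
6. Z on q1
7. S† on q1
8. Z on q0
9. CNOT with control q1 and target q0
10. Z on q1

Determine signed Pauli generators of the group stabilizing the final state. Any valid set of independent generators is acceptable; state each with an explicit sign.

The final state is stabilized by the group generated by -XY, +ZZ; other independent generating sets are equally valid.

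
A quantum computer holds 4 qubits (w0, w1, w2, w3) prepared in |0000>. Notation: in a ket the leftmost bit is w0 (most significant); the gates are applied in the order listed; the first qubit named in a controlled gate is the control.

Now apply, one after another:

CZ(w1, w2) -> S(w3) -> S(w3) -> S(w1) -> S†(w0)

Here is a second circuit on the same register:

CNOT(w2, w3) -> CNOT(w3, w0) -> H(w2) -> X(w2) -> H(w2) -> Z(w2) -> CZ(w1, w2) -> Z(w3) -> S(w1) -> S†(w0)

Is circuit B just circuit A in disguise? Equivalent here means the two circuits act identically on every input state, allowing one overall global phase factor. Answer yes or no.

No, they are not equivalent — no single phase factor reconciles the two unitaries.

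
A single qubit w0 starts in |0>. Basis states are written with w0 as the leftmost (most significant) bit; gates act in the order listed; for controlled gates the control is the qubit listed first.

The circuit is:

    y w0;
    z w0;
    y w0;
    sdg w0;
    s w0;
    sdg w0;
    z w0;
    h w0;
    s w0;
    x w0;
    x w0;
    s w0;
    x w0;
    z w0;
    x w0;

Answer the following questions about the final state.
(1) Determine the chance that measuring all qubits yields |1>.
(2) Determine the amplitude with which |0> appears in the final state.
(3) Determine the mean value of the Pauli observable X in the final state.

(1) A full measurement returns |1> with probability 1/2.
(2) |0> carries amplitude sqrt(2)/2 in the final state.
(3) The expectation value of X is 1.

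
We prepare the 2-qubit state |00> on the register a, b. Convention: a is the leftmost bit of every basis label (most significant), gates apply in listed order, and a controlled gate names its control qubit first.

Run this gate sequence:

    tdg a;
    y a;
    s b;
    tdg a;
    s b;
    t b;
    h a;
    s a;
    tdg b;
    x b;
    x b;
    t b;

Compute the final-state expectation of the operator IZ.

In the final state, IZ has expectation 1. Key observation: steps 9-12 multiply out to the identity, so the circuit reduces to the remaining gates.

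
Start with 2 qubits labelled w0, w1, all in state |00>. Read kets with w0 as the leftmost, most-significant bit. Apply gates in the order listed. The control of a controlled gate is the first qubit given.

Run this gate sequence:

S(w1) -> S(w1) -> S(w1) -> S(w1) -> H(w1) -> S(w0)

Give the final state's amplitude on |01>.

|01> carries amplitude sqrt(2)/2 in the final state. Key observation: steps 1-4 multiply out to the identity, so the circuit reduces to the remaining gates.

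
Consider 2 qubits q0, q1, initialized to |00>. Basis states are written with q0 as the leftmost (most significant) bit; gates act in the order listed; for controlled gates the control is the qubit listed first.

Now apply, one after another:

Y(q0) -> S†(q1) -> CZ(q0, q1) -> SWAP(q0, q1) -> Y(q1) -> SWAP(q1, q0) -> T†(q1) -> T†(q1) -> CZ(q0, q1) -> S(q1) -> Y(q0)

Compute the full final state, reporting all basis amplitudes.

The final amplitudes are I on |10>, and 0 on every other basis state.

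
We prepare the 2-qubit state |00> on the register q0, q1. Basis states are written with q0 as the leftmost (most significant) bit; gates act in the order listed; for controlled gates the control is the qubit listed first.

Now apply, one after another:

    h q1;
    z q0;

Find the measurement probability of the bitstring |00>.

Outcome |00> occurs with probability 1/2.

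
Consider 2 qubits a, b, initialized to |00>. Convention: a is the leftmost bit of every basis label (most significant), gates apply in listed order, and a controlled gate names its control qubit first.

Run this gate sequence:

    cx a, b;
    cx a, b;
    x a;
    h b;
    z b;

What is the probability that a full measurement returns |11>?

Outcome |11> occurs with probability 1/2.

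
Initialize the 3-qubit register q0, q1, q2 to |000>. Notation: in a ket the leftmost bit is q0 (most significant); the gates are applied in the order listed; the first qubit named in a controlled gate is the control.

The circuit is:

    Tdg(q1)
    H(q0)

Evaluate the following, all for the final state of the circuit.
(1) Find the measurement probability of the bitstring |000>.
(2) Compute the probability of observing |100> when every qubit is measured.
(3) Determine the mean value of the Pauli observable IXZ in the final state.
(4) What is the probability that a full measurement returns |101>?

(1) Outcome |000> occurs with probability 1/2.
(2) Outcome |100> occurs with probability 1/2.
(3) The observable IXZ averages to 0.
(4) A full measurement returns |101> with probability 0.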